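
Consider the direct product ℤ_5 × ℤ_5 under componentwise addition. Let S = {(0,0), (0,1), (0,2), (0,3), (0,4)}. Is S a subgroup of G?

Yes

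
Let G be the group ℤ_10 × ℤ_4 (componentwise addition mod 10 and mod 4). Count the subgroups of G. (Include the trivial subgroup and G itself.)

|G| = 40, so by Lagrange every subgroup order divides 40. Divisors: 1, 2, 4, 5, 8, 10, 20, 40.
Subgroups by order — order 1: 1; order 2: 3; order 4: 3; order 5: 1; order 8: 1; order 10: 3; order 20: 3; order 40: 1.
Total: 1 + 3 + 3 + 1 + 1 + 3 + 3 + 1 = 16.

16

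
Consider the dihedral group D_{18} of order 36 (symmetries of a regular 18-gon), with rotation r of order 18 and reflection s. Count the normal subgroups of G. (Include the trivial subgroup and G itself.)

9

G has 45 subgroups. Checking conjugation-invariance by order — order 1: 1/1 normal; order 2: 1/19 normal; order 3: 1/1 normal; order 4: 0/9 normal; order 6: 1/7 normal; order 9: 1/1 normal; order 12: 0/3 normal; order 18: 3/3 normal; order 36: 1/1 normal.
Total normal subgroups: 9.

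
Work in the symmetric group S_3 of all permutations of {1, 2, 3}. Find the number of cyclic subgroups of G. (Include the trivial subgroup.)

Group the elements of G by the cyclic subgroup they generate; each cyclic subgroup of order d accounts for φ(d) elements.
Cyclic subgroups by order — order 1: 1; order 2: 3; order 3: 1.
Total: 5.

5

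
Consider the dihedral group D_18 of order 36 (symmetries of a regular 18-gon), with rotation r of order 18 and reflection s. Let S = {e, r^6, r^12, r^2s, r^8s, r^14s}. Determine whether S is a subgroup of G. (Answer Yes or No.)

|S| = 6 divides |G| = 36, consistent with Lagrange.
S contains the identity, every element's inverse is in S, and S is closed under ·: it is a subgroup.

Yes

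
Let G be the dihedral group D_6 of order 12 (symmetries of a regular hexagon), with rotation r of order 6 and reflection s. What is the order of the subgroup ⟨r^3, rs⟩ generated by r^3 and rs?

4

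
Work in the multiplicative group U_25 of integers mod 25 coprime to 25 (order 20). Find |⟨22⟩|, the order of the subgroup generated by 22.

Compute successive powers of 22 mod 25: 22, 9, 23, 6, 7, 4, 13, 11, …; 22^20 ≡ 1 (mod 25).
So |⟨22⟩| = 20.

20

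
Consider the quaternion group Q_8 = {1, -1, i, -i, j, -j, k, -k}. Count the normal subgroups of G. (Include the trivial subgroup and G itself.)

6

G has 6 subgroups. Checking conjugation-invariance by order — order 1: 1/1 normal; order 2: 1/1 normal; order 4: 3/3 normal; order 8: 1/1 normal.
Total normal subgroups: 6.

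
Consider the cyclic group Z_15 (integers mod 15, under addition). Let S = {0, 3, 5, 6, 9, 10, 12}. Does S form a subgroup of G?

No

|S| = 7 does not divide |G| = 15, so by Lagrange S is not a subgroup.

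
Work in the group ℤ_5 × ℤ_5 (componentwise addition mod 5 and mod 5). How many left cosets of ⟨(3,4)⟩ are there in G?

5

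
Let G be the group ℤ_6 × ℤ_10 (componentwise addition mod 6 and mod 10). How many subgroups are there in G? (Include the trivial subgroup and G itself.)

|G| = 60, so by Lagrange every subgroup order divides 60. Divisors: 1, 2, 3, 4, 5, 6, 10, 12, 15, 20, 30, 60.
Subgroups by order — order 1: 1; order 2: 3; order 3: 1; order 4: 1; order 5: 1; order 6: 3; order 10: 3; order 12: 1; order 15: 1; order 20: 1; order 30: 3; order 60: 1.
Total: 1 + 3 + 1 + 1 + 1 + 3 + 3 + 1 + 1 + 1 + 3 + 1 = 20.

20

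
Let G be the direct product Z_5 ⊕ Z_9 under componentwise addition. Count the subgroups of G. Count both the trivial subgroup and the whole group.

|G| = 45, so by Lagrange every subgroup order divides 45. Divisors: 1, 3, 5, 9, 15, 45.
Subgroups by order — order 1: 1; order 3: 1; order 5: 1; order 9: 1; order 15: 1; order 45: 1.
Total: 1 + 1 + 1 + 1 + 1 + 1 = 6.

6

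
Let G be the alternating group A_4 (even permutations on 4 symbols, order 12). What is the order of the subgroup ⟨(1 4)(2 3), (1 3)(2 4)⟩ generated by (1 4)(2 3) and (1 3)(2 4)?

4

|⟨(1 4)(2 3)⟩| = 2 and |⟨(1 3)(2 4)⟩| = 2, so |H| is a multiple of lcm(2, 2) = 2 and divides |G| = 12.
Closing under the operation: H = {e, (1 2)(3 4), (1 3)(2 4), (1 4)(2 3)}, so |H| = 4.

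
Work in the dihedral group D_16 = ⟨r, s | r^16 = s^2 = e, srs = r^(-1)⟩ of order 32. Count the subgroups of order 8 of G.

|G| = 32 and 8 | 32, so subgroups of order 8 are possible by Lagrange.
The subgroups of order 8 are: {e, r^2, r^4, r^6, r^8, r^10, r^12, r^14}; {e, r^4, r^8, r^12, r^2s, r^6s, r^10s, r^14s}; {e, r^4, r^8, r^12, r^3s, r^7s, r^11s, r^15s}; {e, r^4, r^8, r^12, s, r^4s, r^8s, r^12s}; … (5 in all).
So G has 5 subgroups of order 8.

5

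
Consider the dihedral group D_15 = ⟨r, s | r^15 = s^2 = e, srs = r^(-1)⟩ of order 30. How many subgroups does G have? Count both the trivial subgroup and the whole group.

|G| = 30, so by Lagrange every subgroup order divides 30. Divisors: 1, 2, 3, 5, 6, 10, 15, 30.
Subgroups by order — order 1: 1; order 2: 15; order 3: 1; order 5: 1; order 6: 5; order 10: 3; order 15: 1; order 30: 1.
Total: 1 + 15 + 1 + 1 + 5 + 3 + 1 + 1 = 28.

28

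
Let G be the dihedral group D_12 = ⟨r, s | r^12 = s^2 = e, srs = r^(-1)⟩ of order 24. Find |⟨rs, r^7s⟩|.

|⟨rs⟩| = 2 and |⟨r^7s⟩| = 2, so |H| is a multiple of lcm(2, 2) = 2 and divides |G| = 24.
Closing under the operation: H = {e, r^6, rs, r^7s}, so |H| = 4.

4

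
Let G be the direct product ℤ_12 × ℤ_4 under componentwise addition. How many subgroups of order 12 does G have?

7

|G| = 48 and 12 | 48, so subgroups of order 12 are possible by Lagrange.
The subgroups of order 12 are: {(0,0), (0,1), (0,2), (0,3), (4,0), (4,1), (4,2), (4,3), (8,0), (8,1), (8,2), (8,3)}; {(0,0), (0,2), (2,0), (2,2), (4,0), (4,2), (6,0), (6,2), (8,0), (8,2), (10,0), (10,2)}; {(0,0), (0,2), (2,1), (2,3), (4,0), (4,2), (6,1), (6,3), (8,0), (8,2), (10,1), (10,3)}; {(0,0), (1,0), (2,0), (3,0), (4,0), (5,0), (6,0), (7,0), (8,0), (9,0), (10,0), (11,0)}; … (7 in all).
So G has 7 subgroups of order 12.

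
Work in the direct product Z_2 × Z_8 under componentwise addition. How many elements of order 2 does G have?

3

An element (a,b) has order lcm(ord(a), ord(b)); count pairs with lcm equal to 2.
Enumerating gives 3 such elements.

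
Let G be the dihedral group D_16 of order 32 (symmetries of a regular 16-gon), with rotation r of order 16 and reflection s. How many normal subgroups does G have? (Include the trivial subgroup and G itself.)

G has 36 subgroups. Checking conjugation-invariance by order — order 1: 1/1 normal; order 2: 1/17 normal; order 4: 1/9 normal; order 8: 1/5 normal; order 16: 3/3 normal; order 32: 1/1 normal.
Total normal subgroups: 8.

8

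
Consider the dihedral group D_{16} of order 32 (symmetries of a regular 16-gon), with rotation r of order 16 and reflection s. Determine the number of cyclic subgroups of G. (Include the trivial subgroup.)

21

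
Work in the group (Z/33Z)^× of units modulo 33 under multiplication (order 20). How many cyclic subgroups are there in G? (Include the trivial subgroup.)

8

Group the elements of G by the cyclic subgroup they generate; each cyclic subgroup of order d accounts for φ(d) elements.
Cyclic subgroups by order — order 1: 1; order 2: 3; order 5: 1; order 10: 3.
Total: 8.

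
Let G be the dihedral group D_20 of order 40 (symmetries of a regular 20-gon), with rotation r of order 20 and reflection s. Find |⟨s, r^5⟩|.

8

|⟨s⟩| = 2 and |⟨r^5⟩| = 4, so |H| is a multiple of lcm(2, 4) = 4 and divides |G| = 40.
Closing under the operation: H = {e, r^5, r^10, r^15, s, r^5s, r^10s, r^15s}, so |H| = 8.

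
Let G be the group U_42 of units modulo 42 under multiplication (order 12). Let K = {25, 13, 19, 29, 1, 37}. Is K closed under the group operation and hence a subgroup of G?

No

19 ∈ K but its inverse 31 ∉ K, so K is not a subgroup.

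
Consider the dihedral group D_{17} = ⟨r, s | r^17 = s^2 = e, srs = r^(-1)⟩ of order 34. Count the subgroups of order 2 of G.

|G| = 34 and 2 | 34, so subgroups of order 2 are possible by Lagrange.
The subgroups of order 2 are: {e, r^10s}; {e, r^11s}; {e, r^12s}; {e, r^13s}; … (17 in all).
So G has 17 subgroups of order 2.

17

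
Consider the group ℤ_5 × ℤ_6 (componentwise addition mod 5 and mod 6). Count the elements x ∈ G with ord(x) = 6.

2

An element (a,b) has order lcm(ord(a), ord(b)); count pairs with lcm equal to 6.
Enumerating gives 2 such elements.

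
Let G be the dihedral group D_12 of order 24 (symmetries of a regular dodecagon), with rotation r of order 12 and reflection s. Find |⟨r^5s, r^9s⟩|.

|⟨r^5s⟩| = 2 and |⟨r^9s⟩| = 2, so |H| is a multiple of lcm(2, 2) = 2 and divides |G| = 24.
Closing under the operation: H = {e, r^4, r^8, rs, r^5s, r^9s}, so |H| = 6.

6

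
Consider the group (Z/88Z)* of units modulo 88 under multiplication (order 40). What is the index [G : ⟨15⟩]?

|⟨15⟩| = 10 and |G| = 40.
By Lagrange, [G : H] = |G|/|H| = 40/10 = 4.

4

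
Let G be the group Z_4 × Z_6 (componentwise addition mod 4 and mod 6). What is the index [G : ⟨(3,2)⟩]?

|⟨(3,2)⟩| = 12 and |G| = 24.
By Lagrange, [G : H] = |G|/|H| = 24/12 = 2.

2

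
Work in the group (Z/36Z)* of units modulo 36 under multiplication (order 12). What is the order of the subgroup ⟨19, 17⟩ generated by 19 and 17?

4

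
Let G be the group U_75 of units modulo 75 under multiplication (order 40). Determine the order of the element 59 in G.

10

Compute successive powers of 59 mod 75: 59, 31, 29, 61, 74, 16, 44, 46, …; 59^10 ≡ 1 (mod 75).
So |⟨59⟩| = 10.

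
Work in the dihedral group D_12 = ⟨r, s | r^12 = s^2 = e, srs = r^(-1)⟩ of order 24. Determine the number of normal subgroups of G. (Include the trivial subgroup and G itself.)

G has 34 subgroups. Checking conjugation-invariance by order — order 1: 1/1 normal; order 2: 1/13 normal; order 3: 1/1 normal; order 4: 1/7 normal; order 6: 1/5 normal; order 8: 0/3 normal; order 12: 3/3 normal; order 24: 1/1 normal.
Total normal subgroups: 9.

9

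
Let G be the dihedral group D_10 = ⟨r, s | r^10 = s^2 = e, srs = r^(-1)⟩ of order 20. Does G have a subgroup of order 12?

No

12 does not divide |G| = 20, so by Lagrange no subgroup of order 12 exists.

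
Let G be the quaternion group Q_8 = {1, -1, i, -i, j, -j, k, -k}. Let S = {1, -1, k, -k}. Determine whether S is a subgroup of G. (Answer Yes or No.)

|S| = 4 divides |G| = 8, consistent with Lagrange.
S contains the identity, every element's inverse is in S, and S is closed under ·: it is a subgroup.
In fact S = ⟨-k⟩.

Yes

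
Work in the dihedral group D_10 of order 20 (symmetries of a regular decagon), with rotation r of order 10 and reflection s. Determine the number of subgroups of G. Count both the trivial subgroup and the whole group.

22

|G| = 20, so by Lagrange every subgroup order divides 20. Divisors: 1, 2, 4, 5, 10, 20.
Subgroups by order — order 1: 1; order 2: 11; order 4: 5; order 5: 1; order 10: 3; order 20: 1.
Total: 1 + 11 + 5 + 1 + 3 + 1 = 22.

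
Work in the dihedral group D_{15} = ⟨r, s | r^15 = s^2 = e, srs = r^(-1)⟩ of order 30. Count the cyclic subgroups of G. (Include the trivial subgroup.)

19

A cyclic subgroup of order d is generated by each of its φ(d) elements of order d, so the cyclic subgroups of order d number (#elements of order d)/φ(d).
Cyclic subgroups by order — order 1: 1; order 2: 15; order 3: 1; order 5: 1; order 15: 1.
Total: 19.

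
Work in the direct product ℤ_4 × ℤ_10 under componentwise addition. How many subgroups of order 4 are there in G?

|G| = 40 and 4 | 40, so subgroups of order 4 are possible by Lagrange.
The subgroups of order 4 are: {(0,0), (0,5), (2,0), (2,5)}; {(0,0), (1,0), (2,0), (3,0)}; {(0,0), (1,5), (2,0), (3,5)}.
So G has 3 subgroups of order 4.

3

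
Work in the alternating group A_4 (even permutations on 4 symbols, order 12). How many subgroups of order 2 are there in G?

3

|G| = 12 and 2 | 12, so subgroups of order 2 are possible by Lagrange.
The subgroups of order 2 are: {e, (1 2)(3 4)}; {e, (1 3)(2 4)}; {e, (1 4)(2 3)}.
So G has 3 subgroups of order 2.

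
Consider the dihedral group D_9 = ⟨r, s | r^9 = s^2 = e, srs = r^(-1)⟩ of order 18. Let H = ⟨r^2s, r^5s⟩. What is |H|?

6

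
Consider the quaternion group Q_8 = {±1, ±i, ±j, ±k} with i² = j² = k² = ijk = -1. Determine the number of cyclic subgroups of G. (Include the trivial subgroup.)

5

A cyclic subgroup of order d is generated by each of its φ(d) elements of order d, so the cyclic subgroups of order d number (#elements of order d)/φ(d).
Cyclic subgroups by order — order 1: 1; order 2: 1; order 4: 3.
Total: 5.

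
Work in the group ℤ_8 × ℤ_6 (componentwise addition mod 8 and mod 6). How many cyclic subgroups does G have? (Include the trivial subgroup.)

16

Group the elements of G by the cyclic subgroup they generate; each cyclic subgroup of order d accounts for φ(d) elements.
Cyclic subgroups by order — order 1: 1; order 2: 3; order 3: 1; order 4: 2; order 6: 3; order 8: 2; order 12: 2; order 24: 2.
Total: 16.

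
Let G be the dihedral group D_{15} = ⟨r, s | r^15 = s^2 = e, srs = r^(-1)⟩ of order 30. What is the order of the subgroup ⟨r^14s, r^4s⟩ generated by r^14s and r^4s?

6

|⟨r^14s⟩| = 2 and |⟨r^4s⟩| = 2, so |H| is a multiple of lcm(2, 2) = 2 and divides |G| = 30.
Closing under the operation: H = {e, r^5, r^10, r^4s, r^9s, r^14s}, so |H| = 6.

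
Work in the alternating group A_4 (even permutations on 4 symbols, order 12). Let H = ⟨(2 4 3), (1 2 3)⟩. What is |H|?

12

|⟨(2 4 3)⟩| = 3 and |⟨(1 2 3)⟩| = 3, so |H| is a multiple of lcm(3, 3) = 3 and divides |G| = 12.
Closing {(2 4 3), (1 2 3)} under the group operation gives all of G, so |H| = 12.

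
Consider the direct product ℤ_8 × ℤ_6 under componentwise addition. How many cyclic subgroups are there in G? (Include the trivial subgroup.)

16

A cyclic subgroup of order d is generated by each of its φ(d) elements of order d, so the cyclic subgroups of order d number (#elements of order d)/φ(d).
Cyclic subgroups by order — order 1: 1; order 2: 3; order 3: 1; order 4: 2; order 6: 3; order 8: 2; order 12: 2; order 24: 2.
Total: 16.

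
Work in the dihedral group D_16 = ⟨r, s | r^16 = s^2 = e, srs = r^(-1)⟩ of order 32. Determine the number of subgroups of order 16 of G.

3

|G| = 32 and 16 | 32, so subgroups of order 16 are possible by Lagrange.
The subgroups of order 16 are: {e, r, r^2, r^3, r^4, r^5, r^6, r^7, r^8, r^9, r^10, r^11, r^12, r^13, r^14, r^15}; {e, r^2, r^4, r^6, r^8, r^10, r^12, r^14, s, r^2s, r^4s, r^6s, r^8s, r^10s, r^12s, r^14s}; {e, r^2, r^4, r^6, r^8, r^10, r^12, r^14, rs, r^3s, r^5s, r^7s, r^9s, r^11s, r^13s, r^15s}.
So G has 3 subgroups of order 16.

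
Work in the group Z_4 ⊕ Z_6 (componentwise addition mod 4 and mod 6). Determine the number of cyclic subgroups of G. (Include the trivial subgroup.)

A cyclic subgroup of order d is generated by each of its φ(d) elements of order d, so the cyclic subgroups of order d number (#elements of order d)/φ(d).
Cyclic subgroups by order — order 1: 1; order 2: 3; order 3: 1; order 4: 2; order 6: 3; order 12: 2.
Total: 12.

12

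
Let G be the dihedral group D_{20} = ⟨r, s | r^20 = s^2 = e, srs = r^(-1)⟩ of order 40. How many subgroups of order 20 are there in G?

3

|G| = 40 and 20 | 40, so subgroups of order 20 are possible by Lagrange.
The subgroups of order 20 are: {e, r, r^2, r^3, r^4, r^5, r^6, r^7, r^8, r^9, r^10, r^11, r^12, r^13, r^14, r^15, r^16, r^17, r^18, r^19}; {e, r^2, r^4, r^6, r^8, r^10, r^12, r^14, r^16, r^18, s, r^2s, r^4s, r^6s, r^8s, r^10s, r^12s, r^14s, r^16s, r^18s}; {e, r^2, r^4, r^6, r^8, r^10, r^12, r^14, r^16, r^18, rs, r^3s, r^5s, r^7s, r^9s, r^11s, r^13s, r^15s, r^17s, r^19s}.
So G has 3 subgroups of order 20.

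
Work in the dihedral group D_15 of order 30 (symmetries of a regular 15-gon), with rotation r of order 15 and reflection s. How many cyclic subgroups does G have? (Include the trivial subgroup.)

19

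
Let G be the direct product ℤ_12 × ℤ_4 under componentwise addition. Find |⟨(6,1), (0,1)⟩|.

8

|⟨(6,1)⟩| = 4 and |⟨(0,1)⟩| = 4, so |H| is a multiple of lcm(4, 4) = 4 and divides |G| = 48.
Closing under the operation: H = {(0,0), (0,1), (0,2), (0,3), (6,0), (6,1), (6,2), (6,3)}, so |H| = 8.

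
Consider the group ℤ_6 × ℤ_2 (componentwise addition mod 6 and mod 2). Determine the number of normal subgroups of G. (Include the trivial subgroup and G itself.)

G is abelian, so every subgroup is normal.
G has 10 subgroups in total, hence 10 normal subgroups.

10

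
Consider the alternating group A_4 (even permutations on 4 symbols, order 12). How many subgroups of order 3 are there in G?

|G| = 12 and 3 | 12, so subgroups of order 3 are possible by Lagrange.
The subgroups of order 3 are: {e, (1 2 3), (1 3 2)}; {e, (1 2 4), (1 4 2)}; {e, (1 3 4), (1 4 3)}; {e, (2 3 4), (2 4 3)}.
So G has 4 subgroups of order 3.

4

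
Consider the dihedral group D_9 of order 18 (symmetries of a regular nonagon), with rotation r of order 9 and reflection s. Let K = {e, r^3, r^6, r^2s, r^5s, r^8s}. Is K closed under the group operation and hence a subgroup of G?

Yes

|K| = 6 divides |G| = 18, consistent with Lagrange.
K contains the identity, every element's inverse is in K, and K is closed under ·: it is a subgroup.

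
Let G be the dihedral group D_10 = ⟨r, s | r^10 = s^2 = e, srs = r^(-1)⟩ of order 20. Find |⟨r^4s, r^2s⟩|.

|⟨r^4s⟩| = 2 and |⟨r^2s⟩| = 2, so |H| is a multiple of lcm(2, 2) = 2 and divides |G| = 20.
Closing under the operation: H = {e, r^2, r^4, r^6, r^8, s, r^2s, r^4s, r^6s, r^8s}, so |H| = 10.

10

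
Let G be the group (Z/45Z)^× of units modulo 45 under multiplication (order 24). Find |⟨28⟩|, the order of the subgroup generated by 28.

4

Compute successive powers of 28 mod 45: 28, 19, 37, 1; 28^4 ≡ 1 (mod 45).
So |⟨28⟩| = 4.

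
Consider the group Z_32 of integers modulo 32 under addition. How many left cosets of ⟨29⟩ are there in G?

1

|⟨29⟩| = 32 and |G| = 32.
By Lagrange, [G : H] = |G|/|H| = 32/32 = 1.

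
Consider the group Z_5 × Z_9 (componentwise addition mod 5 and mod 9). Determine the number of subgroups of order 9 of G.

1

|G| = 45 and 9 | 45, so subgroups of order 9 are possible by Lagrange.
The subgroups of order 9 are: {(0,0), (0,1), (0,2), (0,3), (0,4), (0,5), (0,6), (0,7), (0,8)}.
So G has 1 subgroup of order 9.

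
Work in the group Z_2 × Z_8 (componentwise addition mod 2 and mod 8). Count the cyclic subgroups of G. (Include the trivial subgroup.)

8

A cyclic subgroup of order d is generated by each of its φ(d) elements of order d, so the cyclic subgroups of order d number (#elements of order d)/φ(d).
Cyclic subgroups by order — order 1: 1; order 2: 3; order 4: 2; order 8: 2.
Total: 8.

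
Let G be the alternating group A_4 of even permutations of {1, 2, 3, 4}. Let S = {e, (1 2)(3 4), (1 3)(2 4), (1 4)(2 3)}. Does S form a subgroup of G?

Yes

|S| = 4 divides |G| = 12, consistent with Lagrange.
S contains the identity, every element's inverse is in S, and S is closed under ∘: it is a subgroup.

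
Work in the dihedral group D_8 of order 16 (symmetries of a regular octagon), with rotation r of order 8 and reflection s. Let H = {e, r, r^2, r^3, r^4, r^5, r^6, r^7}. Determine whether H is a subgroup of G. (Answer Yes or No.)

Yes

|H| = 8 divides |G| = 16, consistent with Lagrange.
H contains the identity, every element's inverse is in H, and H is closed under ·: it is a subgroup.
In fact H = ⟨r^7⟩.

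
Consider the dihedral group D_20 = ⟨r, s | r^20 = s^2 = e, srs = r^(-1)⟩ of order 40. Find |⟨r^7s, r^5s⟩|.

|⟨r^7s⟩| = 2 and |⟨r^5s⟩| = 2, so |H| is a multiple of lcm(2, 2) = 2 and divides |G| = 40.
Closing under the operation: H = {e, r^2, r^4, r^6, r^8, r^10, r^12, r^14, r^16, r^18, rs, r^3s, r^5s, r^7s, r^9s, r^11s, r^13s, r^15s, r^17s, r^19s}, so |H| = 20.

20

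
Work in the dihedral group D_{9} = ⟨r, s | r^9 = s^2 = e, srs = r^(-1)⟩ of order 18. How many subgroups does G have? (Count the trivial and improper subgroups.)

|G| = 18, so by Lagrange every subgroup order divides 18. Divisors: 1, 2, 3, 6, 9, 18.
Subgroups by order — order 1: 1; order 2: 9; order 3: 1; order 6: 3; order 9: 1; order 18: 1.
Total: 1 + 9 + 1 + 3 + 1 + 1 = 16.

16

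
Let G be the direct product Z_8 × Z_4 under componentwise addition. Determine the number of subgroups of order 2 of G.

3

|G| = 32 and 2 | 32, so subgroups of order 2 are possible by Lagrange.
The subgroups of order 2 are: {(0,0), (0,2)}; {(0,0), (4,0)}; {(0,0), (4,2)}.
So G has 3 subgroups of order 2.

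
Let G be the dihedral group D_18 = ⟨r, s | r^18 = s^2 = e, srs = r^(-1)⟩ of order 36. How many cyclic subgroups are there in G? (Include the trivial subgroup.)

24

Each element a generates a cyclic subgroup ⟨a⟩; distinct elements may generate the same one (a cyclic group of order d has φ(d) generators).
Cyclic subgroups by order — order 1: 1; order 2: 19; order 3: 1; order 6: 1; order 9: 1; order 18: 1.
Total: 24.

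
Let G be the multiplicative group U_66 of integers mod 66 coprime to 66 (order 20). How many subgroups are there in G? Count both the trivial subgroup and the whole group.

|G| = 20, so by Lagrange every subgroup order divides 20. Divisors: 1, 2, 4, 5, 10, 20.
Subgroups by order — order 1: 1; order 2: 3; order 4: 1; order 5: 1; order 10: 3; order 20: 1.
Total: 1 + 3 + 1 + 1 + 3 + 1 = 10.

10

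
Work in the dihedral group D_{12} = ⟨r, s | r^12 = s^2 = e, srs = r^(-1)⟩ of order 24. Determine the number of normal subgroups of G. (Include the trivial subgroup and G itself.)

9

G has 34 subgroups. Checking conjugation-invariance by order — order 1: 1/1 normal; order 2: 1/13 normal; order 3: 1/1 normal; order 4: 1/7 normal; order 6: 1/5 normal; order 8: 0/3 normal; order 12: 3/3 normal; order 24: 1/1 normal.
Total normal subgroups: 9.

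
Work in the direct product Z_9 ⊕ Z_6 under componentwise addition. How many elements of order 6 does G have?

8

An element (a,b) has order lcm(ord(a), ord(b)); count pairs with lcm equal to 6.
Enumerating gives 8 such elements.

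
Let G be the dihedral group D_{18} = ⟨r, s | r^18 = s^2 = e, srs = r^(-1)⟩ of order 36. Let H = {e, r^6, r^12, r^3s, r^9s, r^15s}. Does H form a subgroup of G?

Yes

|H| = 6 divides |G| = 36, consistent with Lagrange.
H contains the identity, every element's inverse is in H, and H is closed under ·: it is a subgroup.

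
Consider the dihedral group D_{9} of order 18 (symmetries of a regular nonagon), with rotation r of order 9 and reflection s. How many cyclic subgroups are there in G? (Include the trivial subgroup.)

12

Each element a generates a cyclic subgroup ⟨a⟩; distinct elements may generate the same one (a cyclic group of order d has φ(d) generators).
Cyclic subgroups by order — order 1: 1; order 2: 9; order 3: 1; order 9: 1.
Total: 12.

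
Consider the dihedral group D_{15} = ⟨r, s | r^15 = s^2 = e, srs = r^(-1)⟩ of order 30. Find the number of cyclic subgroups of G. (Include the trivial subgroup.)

Each element a generates a cyclic subgroup ⟨a⟩; distinct elements may generate the same one (a cyclic group of order d has φ(d) generators).
Cyclic subgroups by order — order 1: 1; order 2: 15; order 3: 1; order 5: 1; order 15: 1.
Total: 19.

19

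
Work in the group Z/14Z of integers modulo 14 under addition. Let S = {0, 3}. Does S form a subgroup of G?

No

3 ∈ S but its inverse 11 ∉ S, so S is not a subgroup.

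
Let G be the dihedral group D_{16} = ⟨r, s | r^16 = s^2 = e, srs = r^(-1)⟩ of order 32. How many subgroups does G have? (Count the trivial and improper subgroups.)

|G| = 32, so by Lagrange every subgroup order divides 32. Divisors: 1, 2, 4, 8, 16, 32.
Subgroups by order — order 1: 1; order 2: 17; order 4: 9; order 8: 5; order 16: 3; order 32: 1.
Total: 1 + 17 + 9 + 5 + 3 + 1 = 36.

36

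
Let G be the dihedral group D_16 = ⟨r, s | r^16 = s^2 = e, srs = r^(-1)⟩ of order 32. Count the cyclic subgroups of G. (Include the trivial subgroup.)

21

A cyclic subgroup of order d is generated by each of its φ(d) elements of order d, so the cyclic subgroups of order d number (#elements of order d)/φ(d).
Cyclic subgroups by order — order 1: 1; order 2: 17; order 4: 1; order 8: 1; order 16: 1.
Total: 21.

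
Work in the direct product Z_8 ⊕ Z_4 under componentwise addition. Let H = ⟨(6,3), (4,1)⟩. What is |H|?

16

|⟨(6,3)⟩| = 4 and |⟨(4,1)⟩| = 4, so |H| is a multiple of lcm(4, 4) = 4 and divides |G| = 32.
Closing under the operation: H = {(0,0), (0,1), (0,2), (0,3), (2,0), (2,1), (2,2), (2,3), (4,0), (4,1), (4,2), (4,3), (6,0), (6,1), (6,2), (6,3)}, so |H| = 16.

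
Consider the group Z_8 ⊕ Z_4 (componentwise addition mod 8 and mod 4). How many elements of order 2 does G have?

An element (a,b) has order lcm(ord(a), ord(b)); count pairs with lcm equal to 2.
Enumerating gives 3 such elements.

3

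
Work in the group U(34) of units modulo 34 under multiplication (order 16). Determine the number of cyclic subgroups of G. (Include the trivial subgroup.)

5

A cyclic subgroup of order d is generated by each of its φ(d) elements of order d, so the cyclic subgroups of order d number (#elements of order d)/φ(d).
Cyclic subgroups by order — order 1: 1; order 2: 1; order 4: 1; order 8: 1; order 16: 1.
Total: 5.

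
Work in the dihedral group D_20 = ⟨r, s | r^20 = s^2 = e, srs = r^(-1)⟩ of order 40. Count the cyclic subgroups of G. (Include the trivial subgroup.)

26

A cyclic subgroup of order d is generated by each of its φ(d) elements of order d, so the cyclic subgroups of order d number (#elements of order d)/φ(d).
Cyclic subgroups by order — order 1: 1; order 2: 21; order 4: 1; order 5: 1; order 10: 1; order 20: 1.
Total: 26.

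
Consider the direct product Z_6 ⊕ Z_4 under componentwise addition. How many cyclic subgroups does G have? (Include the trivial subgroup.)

12

Group the elements of G by the cyclic subgroup they generate; each cyclic subgroup of order d accounts for φ(d) elements.
Cyclic subgroups by order — order 1: 1; order 2: 3; order 3: 1; order 4: 2; order 6: 3; order 12: 2.
Total: 12.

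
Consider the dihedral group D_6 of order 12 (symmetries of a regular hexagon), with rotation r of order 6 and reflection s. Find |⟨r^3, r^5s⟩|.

4

|⟨r^3⟩| = 2 and |⟨r^5s⟩| = 2, so |H| is a multiple of lcm(2, 2) = 2 and divides |G| = 12.
Closing under the operation: H = {e, r^3, r^2s, r^5s}, so |H| = 4.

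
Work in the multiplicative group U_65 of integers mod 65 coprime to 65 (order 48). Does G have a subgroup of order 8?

8 | 48. A subgroup of order 8 is {1, 12, 14, 27, 38, 51, 53, 64}.

Yes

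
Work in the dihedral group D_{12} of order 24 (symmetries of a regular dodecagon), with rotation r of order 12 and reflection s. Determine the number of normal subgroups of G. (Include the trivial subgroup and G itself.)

G has 34 subgroups. Checking conjugation-invariance by order — order 1: 1/1 normal; order 2: 1/13 normal; order 3: 1/1 normal; order 4: 1/7 normal; order 6: 1/5 normal; order 8: 0/3 normal; order 12: 3/3 normal; order 24: 1/1 normal.
Total normal subgroups: 9.

9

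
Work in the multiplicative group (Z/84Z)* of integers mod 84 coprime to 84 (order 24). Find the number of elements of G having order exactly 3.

2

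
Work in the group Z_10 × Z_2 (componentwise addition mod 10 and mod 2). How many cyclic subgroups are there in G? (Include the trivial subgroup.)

Each element a generates a cyclic subgroup ⟨a⟩; distinct elements may generate the same one (a cyclic group of order d has φ(d) generators).
Cyclic subgroups by order — order 1: 1; order 2: 3; order 5: 1; order 10: 3.
Total: 8.

8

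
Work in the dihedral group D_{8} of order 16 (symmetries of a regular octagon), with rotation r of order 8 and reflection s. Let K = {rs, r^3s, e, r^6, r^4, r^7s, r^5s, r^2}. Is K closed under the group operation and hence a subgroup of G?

|K| = 8 divides |G| = 16, consistent with Lagrange.
K contains the identity, every element's inverse is in K, and K is closed under ·: it is a subgroup.

Yes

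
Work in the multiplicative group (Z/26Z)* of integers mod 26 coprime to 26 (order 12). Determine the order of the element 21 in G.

4

Compute successive powers of 21 mod 26: 21, 25, 5, 1; 21^4 ≡ 1 (mod 26).
So |⟨21⟩| = 4.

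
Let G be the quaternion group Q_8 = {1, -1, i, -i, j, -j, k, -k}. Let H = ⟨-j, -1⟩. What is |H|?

|⟨-j⟩| = 4 and |⟨-1⟩| = 2, so |H| is a multiple of lcm(4, 2) = 4 and divides |G| = 8.
Closing under the operation: H = {1, -1, j, -j}, so |H| = 4.

4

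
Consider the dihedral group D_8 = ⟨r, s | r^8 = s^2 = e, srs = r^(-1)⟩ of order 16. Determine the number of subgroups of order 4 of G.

|G| = 16 and 4 | 16, so subgroups of order 4 are possible by Lagrange.
The subgroups of order 4 are: {e, r^2, r^4, r^6}; {e, r^4, r^2s, r^6s}; {e, r^4, r^3s, r^7s}; {e, r^4, s, r^4s}; … (5 in all).
So G has 5 subgroups of order 4.

5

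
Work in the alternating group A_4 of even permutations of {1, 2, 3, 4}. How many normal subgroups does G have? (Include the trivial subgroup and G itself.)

3

G has 10 subgroups. Checking conjugation-invariance by order — order 1: 1/1 normal; order 2: 0/3 normal; order 3: 0/4 normal; order 4: 1/1 normal; order 12: 1/1 normal.
Total normal subgroups: 3.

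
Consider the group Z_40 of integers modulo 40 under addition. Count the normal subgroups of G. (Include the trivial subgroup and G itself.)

8

G is abelian, so every subgroup is normal.
G has 8 subgroups in total, hence 8 normal subgroups.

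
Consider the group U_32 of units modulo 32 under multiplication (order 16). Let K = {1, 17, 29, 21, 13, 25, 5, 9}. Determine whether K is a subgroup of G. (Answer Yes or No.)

|K| = 8 divides |G| = 16, consistent with Lagrange.
K contains the identity, every element's inverse is in K, and K is closed under ·: it is a subgroup.
In fact K = ⟨5⟩.

Yes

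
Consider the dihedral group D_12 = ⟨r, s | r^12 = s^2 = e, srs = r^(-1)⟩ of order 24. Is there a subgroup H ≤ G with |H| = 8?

Yes

8 | 24. A subgroup of order 8 is {e, r^3, r^6, r^9, rs, r^4s, r^7s, r^10s}.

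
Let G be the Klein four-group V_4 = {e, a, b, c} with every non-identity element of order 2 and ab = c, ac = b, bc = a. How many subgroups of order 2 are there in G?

3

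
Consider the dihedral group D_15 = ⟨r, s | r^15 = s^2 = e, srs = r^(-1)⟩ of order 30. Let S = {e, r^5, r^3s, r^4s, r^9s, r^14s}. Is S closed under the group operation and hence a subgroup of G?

r^5 ∈ S but its inverse r^10 ∉ S, so S is not a subgroup.

No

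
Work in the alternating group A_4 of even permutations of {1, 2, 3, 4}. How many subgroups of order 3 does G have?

|G| = 12 and 3 | 12, so subgroups of order 3 are possible by Lagrange.
The subgroups of order 3 are: {e, (1 2 3), (1 3 2)}; {e, (1 2 4), (1 4 2)}; {e, (1 3 4), (1 4 3)}; {e, (2 3 4), (2 4 3)}.
So G has 4 subgroups of order 3.

4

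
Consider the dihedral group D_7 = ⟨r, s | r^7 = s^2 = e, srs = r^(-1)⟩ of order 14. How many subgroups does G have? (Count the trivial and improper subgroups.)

10

|G| = 14, so by Lagrange every subgroup order divides 14. Divisors: 1, 2, 7, 14.
Subgroups by order — order 1: 1; order 2: 7; order 7: 1; order 14: 1.
Total: 1 + 7 + 1 + 1 = 10.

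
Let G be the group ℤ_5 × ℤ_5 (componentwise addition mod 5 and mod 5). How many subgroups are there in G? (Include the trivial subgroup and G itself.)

8

|G| = 25, so by Lagrange every subgroup order divides 25. Divisors: 1, 5, 25.
Subgroups by order — order 1: 1; order 5: 6; order 25: 1.
Total: 1 + 6 + 1 = 8.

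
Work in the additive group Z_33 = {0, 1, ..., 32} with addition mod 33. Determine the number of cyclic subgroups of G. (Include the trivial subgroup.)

4

Each element a generates a cyclic subgroup ⟨a⟩; distinct elements may generate the same one (a cyclic group of order d has φ(d) generators).
Cyclic subgroups by order — order 1: 1; order 3: 1; order 11: 1; order 33: 1.
Total: 4.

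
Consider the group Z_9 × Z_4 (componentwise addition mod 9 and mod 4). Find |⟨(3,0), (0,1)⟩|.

|⟨(3,0)⟩| = 3 and |⟨(0,1)⟩| = 4, so |H| is a multiple of lcm(3, 4) = 12 and divides |G| = 36.
Closing under the operation: H = {(0,0), (0,1), (0,2), (0,3), (3,0), (3,1), (3,2), (3,3), (6,0), (6,1), (6,2), (6,3)}, so |H| = 12.

12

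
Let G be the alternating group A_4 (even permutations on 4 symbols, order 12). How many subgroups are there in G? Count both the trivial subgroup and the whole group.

10

|G| = 12, so by Lagrange every subgroup order divides 12. Divisors: 1, 2, 3, 4, 6, 12.
Subgroups by order — order 1: 1; order 2: 3; order 3: 4; order 4: 1; order 6: 0; order 12: 1.
Total: 1 + 3 + 4 + 1 + 0 + 1 = 10.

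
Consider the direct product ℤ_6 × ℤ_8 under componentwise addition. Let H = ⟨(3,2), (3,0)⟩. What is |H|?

8

|⟨(3,2)⟩| = 4 and |⟨(3,0)⟩| = 2, so |H| is a multiple of lcm(4, 2) = 4 and divides |G| = 48.
Closing under the operation: H = {(0,0), (0,2), (0,4), (0,6), (3,0), (3,2), (3,4), (3,6)}, so |H| = 8.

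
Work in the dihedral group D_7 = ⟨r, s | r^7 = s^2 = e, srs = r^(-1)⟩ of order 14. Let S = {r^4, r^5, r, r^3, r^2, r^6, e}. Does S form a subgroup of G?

|S| = 7 divides |G| = 14, consistent with Lagrange.
S contains the identity, every element's inverse is in S, and S is closed under ·: it is a subgroup.
In fact S = ⟨r^4⟩.

Yes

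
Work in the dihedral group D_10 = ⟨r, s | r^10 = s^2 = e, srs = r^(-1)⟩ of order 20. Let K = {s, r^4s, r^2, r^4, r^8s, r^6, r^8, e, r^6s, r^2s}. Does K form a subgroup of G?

|K| = 10 divides |G| = 20, consistent with Lagrange.
K contains the identity, every element's inverse is in K, and K is closed under ·: it is a subgroup.

Yes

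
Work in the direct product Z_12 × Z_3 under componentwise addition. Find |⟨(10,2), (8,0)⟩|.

18

|⟨(10,2)⟩| = 6 and |⟨(8,0)⟩| = 3, so |H| is a multiple of lcm(6, 3) = 6 and divides |G| = 36.
Closing under the operation: H = {(0,0), (0,1), (0,2), (2,0), (2,1), (2,2), (4,0), (4,1), (4,2), (6,0), (6,1), (6,2), (8,0), (8,1), (8,2), (10,0), (10,1), (10,2)}, so |H| = 18.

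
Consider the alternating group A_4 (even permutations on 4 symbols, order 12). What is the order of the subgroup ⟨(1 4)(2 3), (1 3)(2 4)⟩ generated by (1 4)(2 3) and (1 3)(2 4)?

4

|⟨(1 4)(2 3)⟩| = 2 and |⟨(1 3)(2 4)⟩| = 2, so |H| is a multiple of lcm(2, 2) = 2 and divides |G| = 12.
Closing under the operation: H = {e, (1 2)(3 4), (1 3)(2 4), (1 4)(2 3)}, so |H| = 4.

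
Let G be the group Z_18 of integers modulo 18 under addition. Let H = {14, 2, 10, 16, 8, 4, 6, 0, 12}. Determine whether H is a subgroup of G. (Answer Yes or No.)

Yes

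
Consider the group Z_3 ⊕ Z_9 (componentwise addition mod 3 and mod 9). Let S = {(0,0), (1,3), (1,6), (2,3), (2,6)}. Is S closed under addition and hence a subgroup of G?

No

|S| = 5 does not divide |G| = 27, so by Lagrange S is not a subgroup.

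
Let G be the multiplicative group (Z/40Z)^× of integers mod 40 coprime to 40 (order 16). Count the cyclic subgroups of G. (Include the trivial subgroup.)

12

Group the elements of G by the cyclic subgroup they generate; each cyclic subgroup of order d accounts for φ(d) elements.
Cyclic subgroups by order — order 1: 1; order 2: 7; order 4: 4.
Total: 12.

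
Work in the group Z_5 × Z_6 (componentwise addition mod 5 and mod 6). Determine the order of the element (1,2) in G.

The order of (1,2) in Z_5 × Z_6 is lcm(ord(1) in Z_5, ord(2) in Z_6).
ord(1) = 5 and ord(2) = 3, so |⟨(1,2)⟩| = lcm(5, 3) = 15.

15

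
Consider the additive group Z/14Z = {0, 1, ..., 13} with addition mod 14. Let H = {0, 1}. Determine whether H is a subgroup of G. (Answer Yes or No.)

No

1 ∈ H but its inverse 13 ∉ H, so H is not a subgroup.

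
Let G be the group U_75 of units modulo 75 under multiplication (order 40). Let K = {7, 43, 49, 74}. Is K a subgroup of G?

The identity 1 ∉ K, so K is not a subgroup.

No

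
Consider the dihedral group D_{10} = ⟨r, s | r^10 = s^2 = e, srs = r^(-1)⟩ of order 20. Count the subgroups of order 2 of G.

|G| = 20 and 2 | 20, so subgroups of order 2 are possible by Lagrange.
The subgroups of order 2 are: {e, r^2s}; {e, r^3s}; {e, r^4s}; {e, r^5}; … (11 in all).
So G has 11 subgroups of order 2.

11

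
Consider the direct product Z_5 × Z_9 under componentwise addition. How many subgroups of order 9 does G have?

|G| = 45 and 9 | 45, so subgroups of order 9 are possible by Lagrange.
The subgroups of order 9 are: {(0,0), (0,1), (0,2), (0,3), (0,4), (0,5), (0,6), (0,7), (0,8)}.
So G has 1 subgroup of order 9.

1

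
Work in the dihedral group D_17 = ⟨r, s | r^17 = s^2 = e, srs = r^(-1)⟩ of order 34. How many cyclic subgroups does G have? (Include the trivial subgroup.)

19

Each element a generates a cyclic subgroup ⟨a⟩; distinct elements may generate the same one (a cyclic group of order d has φ(d) generators).
Cyclic subgroups by order — order 1: 1; order 2: 17; order 17: 1.
Total: 19.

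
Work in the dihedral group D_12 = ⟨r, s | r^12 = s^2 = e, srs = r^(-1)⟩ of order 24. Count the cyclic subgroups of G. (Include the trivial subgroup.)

Each element a generates a cyclic subgroup ⟨a⟩; distinct elements may generate the same one (a cyclic group of order d has φ(d) generators).
Cyclic subgroups by order — order 1: 1; order 2: 13; order 3: 1; order 4: 1; order 6: 1; order 12: 1.
Total: 18.

18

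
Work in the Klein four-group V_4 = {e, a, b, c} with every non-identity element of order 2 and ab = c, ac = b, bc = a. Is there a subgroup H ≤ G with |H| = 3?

3 does not divide |G| = 4, so by Lagrange no subgroup of order 3 exists.

No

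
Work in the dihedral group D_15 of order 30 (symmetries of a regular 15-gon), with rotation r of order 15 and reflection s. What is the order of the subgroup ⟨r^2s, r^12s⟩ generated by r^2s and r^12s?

6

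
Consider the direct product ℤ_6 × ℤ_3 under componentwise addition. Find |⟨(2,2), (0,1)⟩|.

|⟨(2,2)⟩| = 3 and |⟨(0,1)⟩| = 3, so |H| is a multiple of lcm(3, 3) = 3 and divides |G| = 18.
Closing under the operation: H = {(0,0), (0,1), (0,2), (2,0), (2,1), (2,2), (4,0), (4,1), (4,2)}, so |H| = 9.

9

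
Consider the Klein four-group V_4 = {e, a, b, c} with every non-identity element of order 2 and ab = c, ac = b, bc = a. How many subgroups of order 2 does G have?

3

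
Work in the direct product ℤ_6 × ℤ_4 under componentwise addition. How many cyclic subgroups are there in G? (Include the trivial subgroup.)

Each element a generates a cyclic subgroup ⟨a⟩; distinct elements may generate the same one (a cyclic group of order d has φ(d) generators).
Cyclic subgroups by order — order 1: 1; order 2: 3; order 3: 1; order 4: 2; order 6: 3; order 12: 2.
Total: 12.

12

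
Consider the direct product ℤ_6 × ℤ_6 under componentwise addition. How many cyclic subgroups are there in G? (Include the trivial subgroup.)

Each element a generates a cyclic subgroup ⟨a⟩; distinct elements may generate the same one (a cyclic group of order d has φ(d) generators).
Cyclic subgroups by order — order 1: 1; order 2: 3; order 3: 4; order 6: 12.
Total: 20.

20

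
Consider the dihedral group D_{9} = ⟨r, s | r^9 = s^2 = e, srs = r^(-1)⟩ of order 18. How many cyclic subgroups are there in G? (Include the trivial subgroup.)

Each element a generates a cyclic subgroup ⟨a⟩; distinct elements may generate the same one (a cyclic group of order d has φ(d) generators).
Cyclic subgroups by order — order 1: 1; order 2: 9; order 3: 1; order 9: 1.
Total: 12.

12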